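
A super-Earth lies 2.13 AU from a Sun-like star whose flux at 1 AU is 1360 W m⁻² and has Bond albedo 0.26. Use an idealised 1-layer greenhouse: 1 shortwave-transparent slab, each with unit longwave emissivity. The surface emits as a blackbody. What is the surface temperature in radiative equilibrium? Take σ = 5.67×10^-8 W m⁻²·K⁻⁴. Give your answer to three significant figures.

By the inverse-square law, S = 1360/2.13² = 299.8 W m⁻².
OLR = S(1−α)/4 = 55.46 W m⁻²; the top layer radiates at T_e = 176.8 K.
With N = 1 opaque layers, T_s = (N+1)^(1/4)·T_e = 2^(1/4)·176.8 = 210.3 K.

210 K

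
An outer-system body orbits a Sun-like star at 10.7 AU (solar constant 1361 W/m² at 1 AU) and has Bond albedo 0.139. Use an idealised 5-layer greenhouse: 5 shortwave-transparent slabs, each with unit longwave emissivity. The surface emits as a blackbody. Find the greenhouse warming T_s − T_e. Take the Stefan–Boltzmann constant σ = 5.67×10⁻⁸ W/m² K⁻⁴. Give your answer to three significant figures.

46.3 K

By the inverse-square law, S = 1361/10.7² = 11.89 W/m².
OLR = S(1−α)/4 = 2.559 W/m²; the top layer radiates at T_e = 81.96 K.
Surface: T_s = (6)^¼·T_e = 128.3 K.
Warming: T_s − T_e = 46.32 K.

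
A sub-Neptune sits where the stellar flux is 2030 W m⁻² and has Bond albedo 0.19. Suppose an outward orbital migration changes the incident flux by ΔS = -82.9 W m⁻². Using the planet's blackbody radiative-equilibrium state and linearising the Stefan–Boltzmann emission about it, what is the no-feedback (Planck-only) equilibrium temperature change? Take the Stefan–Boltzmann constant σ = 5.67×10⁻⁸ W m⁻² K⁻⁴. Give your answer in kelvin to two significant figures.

Reference equilibrium: T_e = [S(1−α)/(4σ)]^(1/4) = 291.8 K.
Only a fraction (1−α) is absorbed and it's spread over 4πR², so ΔF = (1−α)ΔS/4 = -16.79 W m⁻².
Planck response: λ_P = 4σT_e³ = 4·5.67×10⁻⁸·(291.8)³ = 5.635 W m⁻²/K.
ΔT₀ = ΔF/λ_P = -16.79/5.635 = -2.98 K.

-3.0 K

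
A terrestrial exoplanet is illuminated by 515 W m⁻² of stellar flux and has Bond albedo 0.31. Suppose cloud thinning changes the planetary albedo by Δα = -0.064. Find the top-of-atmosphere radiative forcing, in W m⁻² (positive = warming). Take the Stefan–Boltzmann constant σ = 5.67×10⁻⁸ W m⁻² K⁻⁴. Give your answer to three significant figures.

The change in absorbed flux is Δ[S(1−α)/4] = −SΔα/4 = 8.240 W m⁻².

8.24 W m⁻²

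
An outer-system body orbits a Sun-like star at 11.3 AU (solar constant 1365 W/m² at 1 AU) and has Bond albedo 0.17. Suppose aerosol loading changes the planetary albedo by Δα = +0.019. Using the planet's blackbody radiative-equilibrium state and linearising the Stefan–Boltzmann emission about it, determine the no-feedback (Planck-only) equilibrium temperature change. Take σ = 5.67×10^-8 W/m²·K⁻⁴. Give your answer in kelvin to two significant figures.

Flux at the orbit: S = 1365/(11.3)² = 10.69 W/m².
Unperturbed T_e = [10.69·(1−0.17)/(4σ)]^¼ = 79.09 K.
ΔF = −(S/4)Δα = −(10.69/4)×(+0.019) = -0.05078 W/m².
The Planck feedback parameter is 4σT_e³ = 0.1122 W/m²/K.
So ΔT₀ = -0.05078/0.1122 = -0.453 K.

-0.45 kelvin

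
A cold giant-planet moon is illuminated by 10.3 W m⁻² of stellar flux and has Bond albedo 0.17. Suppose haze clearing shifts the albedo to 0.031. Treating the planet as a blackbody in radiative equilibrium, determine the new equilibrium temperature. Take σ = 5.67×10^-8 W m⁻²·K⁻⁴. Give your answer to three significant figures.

With the new albedo, S(1−α₂)/4 = 2.495 W m⁻², so T₂ = 81.45 K.

81.4 K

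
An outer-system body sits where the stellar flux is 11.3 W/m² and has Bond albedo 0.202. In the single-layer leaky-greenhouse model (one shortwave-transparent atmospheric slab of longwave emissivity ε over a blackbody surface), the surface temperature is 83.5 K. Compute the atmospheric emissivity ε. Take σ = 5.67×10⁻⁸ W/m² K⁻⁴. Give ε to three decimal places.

0.364

Effective temperature: T_e = [S(1−α)/(4σ)]^(1/4) = 79.41 K.
T_s⁴ = T_e⁴·2/(2−ε) → ε = 2 − 2(T_e/T_s)⁴ = 2 − 2·(79.41/83.5)⁴ = 0.3642.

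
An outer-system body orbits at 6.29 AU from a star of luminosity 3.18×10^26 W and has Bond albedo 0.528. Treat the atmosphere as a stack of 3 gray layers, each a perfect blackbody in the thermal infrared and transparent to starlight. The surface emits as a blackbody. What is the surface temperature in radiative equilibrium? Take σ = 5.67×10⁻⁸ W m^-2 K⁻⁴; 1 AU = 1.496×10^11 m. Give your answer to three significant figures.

d = 6.29 × 1.496×10^11 m = 9.410×10^11 m.
Spreading L over a sphere of radius d: S = 3.18×10^26/(4π·9.41×10^11²) = 28.58 W m^-2.
OLR = S(1−α)/4 = 3.372 W m^-2; the top layer radiates at T_e = 87.82 K.
For an N-layer opaque stack, T_s⁴ = (N+1)T_e⁴, hence T_s = (4)^(1/4)×87.82 K = 124.2 K.

124 kelvin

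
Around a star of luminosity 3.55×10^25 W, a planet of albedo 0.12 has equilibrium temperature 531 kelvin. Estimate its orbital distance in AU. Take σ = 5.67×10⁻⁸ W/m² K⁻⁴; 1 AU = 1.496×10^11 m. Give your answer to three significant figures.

0.0785 AU

The flux needed for this T is 4σT⁴/(1−0.12) = 20490 W/m².
S = L/(4πd²) → d = √(L/4πS) = √(3.55×10^25/(4π·20490)) = 1.174×10^10 m = 0.07849 AU.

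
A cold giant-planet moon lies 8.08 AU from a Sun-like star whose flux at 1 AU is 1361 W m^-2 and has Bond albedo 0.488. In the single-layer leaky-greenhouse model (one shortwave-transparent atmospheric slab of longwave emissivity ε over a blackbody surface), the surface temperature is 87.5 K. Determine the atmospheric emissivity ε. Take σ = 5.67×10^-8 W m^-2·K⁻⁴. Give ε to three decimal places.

0.394

Flux at the orbit: S = 1361/(8.08)² = 20.85 W m^-2.
First, T_e = [20.85·(1−0.488)/(4σ)]^(1/4) = 82.83 K.
T_s⁴ = T_e⁴·2/(2−ε) → ε = 2 − 2(T_e/T_s)⁴ = 2 − 2·(82.83/87.5)⁴ = 0.3943.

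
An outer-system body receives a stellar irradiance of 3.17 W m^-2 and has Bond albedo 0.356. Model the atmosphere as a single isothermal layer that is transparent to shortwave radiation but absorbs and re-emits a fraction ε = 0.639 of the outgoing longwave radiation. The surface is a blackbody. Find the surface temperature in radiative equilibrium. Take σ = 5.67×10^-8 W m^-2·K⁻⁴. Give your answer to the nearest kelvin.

The planet radiates to space at T_e = [S(1−α)/(4σ)]^(1/4) = 54.77 K.
For a single slab of emissivity ε, T_s⁴ = 2T_e⁴/(2−ε); thus T_s = 54.77·(1.47)^(1/4) = 60.31 K.

60 kelvin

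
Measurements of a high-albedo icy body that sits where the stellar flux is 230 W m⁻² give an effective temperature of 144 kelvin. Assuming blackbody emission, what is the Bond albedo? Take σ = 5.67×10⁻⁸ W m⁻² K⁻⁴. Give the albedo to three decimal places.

From σT⁴ = S(1−α)/4 we invert for α: 1−α = 4σT⁴/S.
4σT⁴ = 4·5.67×10⁻⁸·(144)⁴ = 97.52 W m⁻².
1−α = 97.52/230.0 = 0.4240, so α = 0.5760.

0.576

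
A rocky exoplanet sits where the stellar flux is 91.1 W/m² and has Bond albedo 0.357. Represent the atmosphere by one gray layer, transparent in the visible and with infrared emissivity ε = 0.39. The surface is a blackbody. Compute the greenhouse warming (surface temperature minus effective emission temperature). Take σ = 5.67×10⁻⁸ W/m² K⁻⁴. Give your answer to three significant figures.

Effective emission temperature (TOA balance): σT_e⁴ = S(1−α)/4 = 14.64 W/m² → T_e = 126.8 K.
For a single slab of emissivity ε, T_s⁴ = 2T_e⁴/(2−ε); thus T_s = 126.8·(1.242)^(1/4) = 133.8 K.
T_s − T_e = 133.8 − 126.8 = 7.064 K.

7.06 K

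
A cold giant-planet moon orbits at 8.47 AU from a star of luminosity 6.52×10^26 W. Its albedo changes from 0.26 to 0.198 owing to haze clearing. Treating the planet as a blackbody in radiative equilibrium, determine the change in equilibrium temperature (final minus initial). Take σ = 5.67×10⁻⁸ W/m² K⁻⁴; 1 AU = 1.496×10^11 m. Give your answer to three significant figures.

2.06 kelvin

Orbital distance: d = 8.47 AU = 1.267×10^12 m.
S = L/(4πd²) = 32.32 W/m².
Initial: T₁ = [S(1−0.26)/(4σ)]^(1/4) = 101.3 K.
With α = 0.198, T₂ = 103.4 K.
ΔT = T₂ − T₁ = 2.059 K.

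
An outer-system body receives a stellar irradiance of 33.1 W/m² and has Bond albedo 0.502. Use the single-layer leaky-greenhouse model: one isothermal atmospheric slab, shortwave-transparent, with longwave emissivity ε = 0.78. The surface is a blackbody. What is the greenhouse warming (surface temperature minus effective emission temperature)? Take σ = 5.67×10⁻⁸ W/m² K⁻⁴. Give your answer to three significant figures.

12.1 K

At the top of the atmosphere, σT_e⁴ = S(1−α)/4 = 4.121 W/m², giving T_e = 92.33 K.
For a single slab of emissivity ε, T_s⁴ = 2T_e⁴/(2−ε); thus T_s = 92.33·(1.639)^(1/4) = 104.5 K.
T_s − T_e = 104.5 − 92.33 = 12.14 K.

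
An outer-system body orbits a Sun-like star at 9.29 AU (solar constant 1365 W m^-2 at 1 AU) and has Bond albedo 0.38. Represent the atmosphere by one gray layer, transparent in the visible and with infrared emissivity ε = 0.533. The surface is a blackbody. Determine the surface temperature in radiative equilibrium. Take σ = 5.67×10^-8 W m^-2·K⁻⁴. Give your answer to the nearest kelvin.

88 kelvin

By the inverse-square law, S = 1365/9.29² = 15.82 W m^-2.
Effective emission temperature (TOA balance): σT_e⁴ = S(1−α)/4 = 2.452 W m^-2 → T_e = 81.09 K.
For a single slab of emissivity ε, T_s⁴ = 2T_e⁴/(2−ε); thus T_s = 81.09·(1.363)^(1/4) = 87.62 K.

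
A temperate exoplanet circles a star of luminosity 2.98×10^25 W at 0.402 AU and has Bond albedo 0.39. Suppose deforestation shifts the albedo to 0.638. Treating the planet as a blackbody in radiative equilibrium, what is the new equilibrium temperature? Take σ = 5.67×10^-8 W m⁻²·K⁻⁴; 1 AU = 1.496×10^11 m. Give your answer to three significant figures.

d = 0.402 × 1.496×10^11 m = 6.014×10^10 m.
Spreading L over a sphere of radius d: S = 2.98×10^25/(4π·6.01×10^10²) = 655.7 W m⁻².
New equilibrium: T₂ = [(1−0.638)·655.7/(4σ)]^(1/4) = 179.9 K.

180 K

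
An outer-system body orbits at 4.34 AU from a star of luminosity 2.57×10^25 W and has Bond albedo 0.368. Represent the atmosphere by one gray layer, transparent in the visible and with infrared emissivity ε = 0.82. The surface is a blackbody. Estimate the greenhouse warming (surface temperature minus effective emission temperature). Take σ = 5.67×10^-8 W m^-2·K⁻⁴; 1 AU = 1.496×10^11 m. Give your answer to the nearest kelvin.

9 K

d = 4.34 × 1.496×10^11 m = 6.493×10^11 m.
Spreading L over a sphere of radius d: S = 2.57×10^25/(4π·6.49×10^11²) = 4.852 W m^-2.
At the top of the atmosphere, σT_e⁴ = S(1−α)/4 = 0.7665 W m^-2, giving T_e = 60.64 K.
The surface balance (absorbed SW + ε·downward IR = σT_s⁴) with T_a⁴ = T_s⁴/2 reduces to T_s = T_e·[2/(2−ε)]^¼ = 69.19 K.
T_s − T_e = 69.19 − 60.64 = 8.550 K.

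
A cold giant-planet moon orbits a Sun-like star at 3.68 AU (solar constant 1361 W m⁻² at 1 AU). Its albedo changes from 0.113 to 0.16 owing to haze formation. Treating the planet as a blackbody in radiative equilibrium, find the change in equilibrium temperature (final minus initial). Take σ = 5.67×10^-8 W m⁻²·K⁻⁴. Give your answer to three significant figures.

-1.90 K

Irradiance scales as 1/d², so S = 1361 W m⁻² × (1/3.68)² = 100.5 W m⁻².
With α = 0.113, T₁ = 140.8 K.
Final:   T₂ = [S(1−0.16)/(4σ)]^(1/4) = 138.9 K.
Change: 138.9 − 140.8 = -1.903 K.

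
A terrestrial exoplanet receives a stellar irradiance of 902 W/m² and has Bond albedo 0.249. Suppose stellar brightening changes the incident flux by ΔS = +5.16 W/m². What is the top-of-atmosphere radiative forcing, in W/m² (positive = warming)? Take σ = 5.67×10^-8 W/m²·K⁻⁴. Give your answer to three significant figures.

ΔF = Δ[S(1−α)]/4 = (1−0.249)·+5.16/4 = 0.9688 W/m².

0.969 W/m²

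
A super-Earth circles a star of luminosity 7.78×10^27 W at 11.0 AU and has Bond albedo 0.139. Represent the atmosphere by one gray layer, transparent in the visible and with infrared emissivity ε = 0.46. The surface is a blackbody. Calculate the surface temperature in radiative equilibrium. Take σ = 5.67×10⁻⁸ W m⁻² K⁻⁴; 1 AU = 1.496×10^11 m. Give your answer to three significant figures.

183 K

Orbital distance: d = 11.0 AU = 1.646×10^12 m.
S = L/(4πd²) = 228.6 W m⁻².
Effective emission temperature (TOA balance): σT_e⁴ = S(1−α)/4 = 49.21 W m⁻² → T_e = 171.6 K.
Surface balance with a leaky layer gives σT_s⁴ = σT_e⁴·2/(2−ε), so T_s = T_e·[2/(2−0.46)]^(1/4) = 183.2 K.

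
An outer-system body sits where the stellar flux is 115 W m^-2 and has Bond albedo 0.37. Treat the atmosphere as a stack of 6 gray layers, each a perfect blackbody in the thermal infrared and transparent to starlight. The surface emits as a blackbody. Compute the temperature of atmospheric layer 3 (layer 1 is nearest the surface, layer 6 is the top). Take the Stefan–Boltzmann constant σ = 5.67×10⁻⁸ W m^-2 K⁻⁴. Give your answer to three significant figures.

189 kelvin

Top-of-atmosphere balance: σT_e⁴ = S(1−α)/4 = 18.11 W m^-2 → T_e = 133.7 K.
The net upward flux σT_e⁴ is constant between every pair of levels, so T_k⁴ = (N+1−k)T_e⁴.
T_3 = (4)^(1/4)·133.7 = 189.1 K.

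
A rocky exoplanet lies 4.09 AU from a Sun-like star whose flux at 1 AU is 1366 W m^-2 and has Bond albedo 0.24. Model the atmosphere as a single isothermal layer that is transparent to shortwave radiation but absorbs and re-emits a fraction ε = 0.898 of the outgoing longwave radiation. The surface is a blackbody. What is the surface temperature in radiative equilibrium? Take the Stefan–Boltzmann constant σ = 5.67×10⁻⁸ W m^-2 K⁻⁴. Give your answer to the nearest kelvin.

By the inverse-square law, S = 1366/4.09² = 81.66 W m^-2.
The planet radiates to space at T_e = [S(1−α)/(4σ)]^(1/4) = 128.6 K.
For a single slab of emissivity ε, T_s⁴ = 2T_e⁴/(2−ε); thus T_s = 128.6·(1.815)^(1/4) = 149.3 K.

149 K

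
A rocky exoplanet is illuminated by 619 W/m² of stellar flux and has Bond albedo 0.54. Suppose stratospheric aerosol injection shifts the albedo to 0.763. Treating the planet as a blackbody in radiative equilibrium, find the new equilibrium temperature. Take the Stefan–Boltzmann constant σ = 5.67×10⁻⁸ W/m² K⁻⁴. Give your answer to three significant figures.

159 kelvin

New equilibrium: T₂ = [(1−0.763)·619.0/(4σ)]^(1/4) = 159.5 K.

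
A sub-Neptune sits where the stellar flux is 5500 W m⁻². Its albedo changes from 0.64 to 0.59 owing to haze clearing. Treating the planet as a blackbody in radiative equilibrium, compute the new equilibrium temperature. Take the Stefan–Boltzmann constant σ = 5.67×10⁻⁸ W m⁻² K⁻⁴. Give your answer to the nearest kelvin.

With the new albedo, S(1−α₂)/4 = 563.8 W m⁻², so T₂ = 315.8 K.

316 kelvin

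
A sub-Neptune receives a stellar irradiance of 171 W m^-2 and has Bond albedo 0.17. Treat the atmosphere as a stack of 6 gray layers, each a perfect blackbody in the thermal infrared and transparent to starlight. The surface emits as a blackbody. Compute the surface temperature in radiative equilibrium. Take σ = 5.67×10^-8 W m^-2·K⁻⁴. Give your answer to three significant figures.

257 K

Top-of-atmosphere balance: σT_e⁴ = S(1−α)/4 = 35.48 W m^-2 → T_e = 158.2 K.
With N = 6 opaque layers, T_s = (N+1)^(1/4)·T_e = 7^(1/4)·158.2 = 257.3 K.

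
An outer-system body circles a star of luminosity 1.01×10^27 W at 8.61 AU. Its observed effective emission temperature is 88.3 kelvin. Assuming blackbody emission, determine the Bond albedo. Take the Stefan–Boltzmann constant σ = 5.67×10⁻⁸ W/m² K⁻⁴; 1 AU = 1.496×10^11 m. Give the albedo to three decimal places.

Orbital distance: d = 8.61 AU = 1.288×10^12 m.
S = L/(4πd²) = 48.44 W/m².
Energy balance: S(1−α)/4 = σT⁴, so 1−α = 4σT⁴/S.
σT⁴ = 3.447 W/m², so 4σT⁴ = 13.79 W/m².
1−α = 13.79/48.44 = 0.2846, so α = 0.7154.

0.715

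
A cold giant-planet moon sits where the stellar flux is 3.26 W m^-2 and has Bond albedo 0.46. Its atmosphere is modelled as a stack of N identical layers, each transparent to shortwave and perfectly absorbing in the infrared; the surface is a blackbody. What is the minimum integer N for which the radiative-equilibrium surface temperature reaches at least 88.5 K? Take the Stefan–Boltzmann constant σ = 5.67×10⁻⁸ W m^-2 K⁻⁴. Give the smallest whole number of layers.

7

The effective emission temperature is T_e = [S(1−α)/(4σ)]^¼ = 52.78 K.
Need (N+1)T_e⁴ ≥ T_s⁴, i.e. N+1 ≥ (88.5/52.78)⁴ = 7.903.
So N ≥ 6.903; the smallest integer is N = 7.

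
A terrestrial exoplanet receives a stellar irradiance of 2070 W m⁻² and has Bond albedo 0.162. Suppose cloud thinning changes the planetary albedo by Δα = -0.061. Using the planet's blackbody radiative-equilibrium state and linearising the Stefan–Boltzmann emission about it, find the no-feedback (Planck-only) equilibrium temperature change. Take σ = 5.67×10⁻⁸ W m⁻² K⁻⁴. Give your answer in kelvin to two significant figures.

5.4 kelvin

The baseline emission temperature is T_e = 295.7 K.
ΔF = −(S/4)Δα = −(2070/4)×(-0.061) = 31.57 W m⁻².
Planck response: λ_P = 4σT_e³ = 4·5.67×10⁻⁸·(295.7)³ = 5.866 W m⁻²/K.
ΔT₀ = ΔF/λ_P = 31.57/5.866 = 5.38 K.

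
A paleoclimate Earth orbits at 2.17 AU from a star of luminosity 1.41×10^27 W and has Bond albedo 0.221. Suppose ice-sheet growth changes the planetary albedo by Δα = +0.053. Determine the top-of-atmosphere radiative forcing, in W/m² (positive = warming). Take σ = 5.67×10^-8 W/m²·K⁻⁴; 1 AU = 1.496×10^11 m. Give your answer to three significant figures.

Orbital distance: d = 2.17 AU = 3.246×10^11 m.
Flux at the orbit: S = L/(4πd²) = 1.41×10^27/(4π·(3.25×10^11)²) = 1065 W/m².
ΔF = −(S/4)Δα = −(1065/4)×(+0.053) = -14.11 W/m².

-14.1 W/m²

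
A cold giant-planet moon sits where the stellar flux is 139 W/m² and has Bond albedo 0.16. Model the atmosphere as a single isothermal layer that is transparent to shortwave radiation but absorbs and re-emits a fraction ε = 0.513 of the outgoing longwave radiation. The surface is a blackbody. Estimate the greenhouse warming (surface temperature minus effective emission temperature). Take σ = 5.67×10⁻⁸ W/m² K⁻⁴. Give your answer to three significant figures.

Effective emission temperature (TOA balance): σT_e⁴ = S(1−α)/4 = 29.19 W/m² → T_e = 150.6 K.
Surface balance with a leaky layer gives σT_s⁴ = σT_e⁴·2/(2−ε), so T_s = T_e·[2/(2−0.513)]^(1/4) = 162.2 K.
T_s − T_e = 162.2 − 150.6 = 11.59 K.

11.6 kelvin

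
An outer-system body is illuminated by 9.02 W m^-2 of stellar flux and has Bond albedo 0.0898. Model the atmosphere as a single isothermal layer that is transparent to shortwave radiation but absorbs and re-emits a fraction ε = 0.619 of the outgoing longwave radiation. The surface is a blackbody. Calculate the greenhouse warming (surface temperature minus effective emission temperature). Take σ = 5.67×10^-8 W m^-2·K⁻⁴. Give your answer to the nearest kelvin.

Effective emission temperature (TOA balance): σT_e⁴ = S(1−α)/4 = 2.053 W m^-2 → T_e = 77.57 K.
For a single slab of emissivity ε, T_s⁴ = 2T_e⁴/(2−ε); thus T_s = 77.57·(1.448)^(1/4) = 85.09 K.
The atmosphere warms the surface by 7.524 K.

8 kelvin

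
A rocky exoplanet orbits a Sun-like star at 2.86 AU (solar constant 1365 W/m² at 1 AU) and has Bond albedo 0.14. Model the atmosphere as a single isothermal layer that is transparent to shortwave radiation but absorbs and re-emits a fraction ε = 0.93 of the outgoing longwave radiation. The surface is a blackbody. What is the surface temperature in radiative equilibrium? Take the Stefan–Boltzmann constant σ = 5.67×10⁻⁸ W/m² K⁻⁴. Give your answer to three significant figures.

Irradiance scales as 1/d², so S = 1365 W/m² × (1/2.86)² = 166.9 W/m².
The planet radiates to space at T_e = [S(1−α)/(4σ)]^(1/4) = 158.6 K.
For a single slab of emissivity ε, T_s⁴ = 2T_e⁴/(2−ε); thus T_s = 158.6·(1.869)^(1/4) = 185.4 K.

185 K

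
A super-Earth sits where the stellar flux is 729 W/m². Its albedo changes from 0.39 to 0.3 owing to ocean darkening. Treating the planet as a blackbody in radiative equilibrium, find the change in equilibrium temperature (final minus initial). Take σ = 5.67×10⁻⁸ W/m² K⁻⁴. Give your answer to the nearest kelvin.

7 K

Before: T₁ = [729.0·0.61/(4σ)]^(1/4) = 210.4 K.
Final:   T₂ = [S(1−0.3)/(4σ)]^(1/4) = 217.8 K.
ΔT = T₂ − T₁ = 7.366 K.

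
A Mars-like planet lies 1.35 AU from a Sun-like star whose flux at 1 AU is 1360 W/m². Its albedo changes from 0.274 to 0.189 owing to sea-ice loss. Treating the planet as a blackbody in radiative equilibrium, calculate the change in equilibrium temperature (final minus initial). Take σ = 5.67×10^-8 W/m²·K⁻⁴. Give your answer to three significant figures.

6.20 K

Flux at the orbit: S = 1360/(1.35)² = 746.2 W/m².
Before: T₁ = [746.2·0.726/(4σ)]^(1/4) = 221.1 K.
After:  T₂ = [746.2·0.811/(4σ)]^(1/4) = 227.3 K.
Change: 227.3 − 221.1 = 6.205 K.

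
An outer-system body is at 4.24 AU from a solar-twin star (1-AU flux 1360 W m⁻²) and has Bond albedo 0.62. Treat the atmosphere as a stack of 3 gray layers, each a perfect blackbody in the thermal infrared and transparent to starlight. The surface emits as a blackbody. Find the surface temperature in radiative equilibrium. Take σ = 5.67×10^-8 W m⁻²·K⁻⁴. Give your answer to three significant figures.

150 K

Flux at the orbit: S = 1360/(4.24)² = 75.65 W m⁻².
The effective emission temperature is T_e = [S(1−α)/(4σ)]^¼ = 106.1 K.
With N = 3 opaque layers, T_s = (N+1)^(1/4)·T_e = 4^(1/4)·106.1 = 150.1 K.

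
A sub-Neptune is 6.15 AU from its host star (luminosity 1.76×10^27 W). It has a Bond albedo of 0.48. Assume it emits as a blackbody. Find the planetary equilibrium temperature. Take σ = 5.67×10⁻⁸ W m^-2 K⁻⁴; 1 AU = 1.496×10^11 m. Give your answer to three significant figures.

Orbital distance: d = 6.15 AU = 9.200×10^11 m.
Spreading L over a sphere of radius d: S = 1.76×10^27/(4π·9.20×10^11²) = 165.5 W m^-2.
The planet absorbs (1−α)S over its disc πR² and re-emits over 4πR², so the mean absorbed flux is (1−0.48)·165.5/4 = 21.51 W m^-2.
Balancing against σT⁴: T = (21.51/5.67×10⁻⁸)^(1/4) = 139.6 K.

140 kelvin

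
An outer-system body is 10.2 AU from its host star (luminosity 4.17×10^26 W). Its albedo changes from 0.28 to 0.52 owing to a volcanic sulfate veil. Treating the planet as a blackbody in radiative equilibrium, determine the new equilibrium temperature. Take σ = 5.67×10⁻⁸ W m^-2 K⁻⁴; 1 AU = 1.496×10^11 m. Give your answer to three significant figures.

d = 10.2 × 1.496×10^11 m = 1.526×10^12 m.
Spreading L over a sphere of radius d: S = 4.17×10^26/(4π·1.53×10^12²) = 14.25 W m^-2.
T₂ = [S(1−α₂)/(4σ)]^(1/4) = [14.25·0.48/(4σ)]^(1/4) = 74.11 K.

74.1 kelvin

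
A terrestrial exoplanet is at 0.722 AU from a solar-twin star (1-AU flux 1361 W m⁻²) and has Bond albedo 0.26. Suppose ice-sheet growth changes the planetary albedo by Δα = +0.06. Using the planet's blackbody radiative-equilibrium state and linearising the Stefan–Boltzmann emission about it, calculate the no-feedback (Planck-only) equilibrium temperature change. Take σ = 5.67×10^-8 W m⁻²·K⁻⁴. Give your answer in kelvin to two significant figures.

-6.2 kelvin

By the inverse-square law, S = 1361/0.722² = 2611 W m⁻².
The baseline emission temperature is T_e = 303.8 K.
The change in absorbed flux is Δ[S(1−α)/4] = −SΔα/4 = -39.16 W m⁻².
Planck response: λ_P = 4σT_e³ = 4·5.67×10⁻⁸·(303.8)³ = 6.359 W m⁻²/K.
ΔT₀ = ΔF/λ_P = -39.16/6.359 = -6.16 K.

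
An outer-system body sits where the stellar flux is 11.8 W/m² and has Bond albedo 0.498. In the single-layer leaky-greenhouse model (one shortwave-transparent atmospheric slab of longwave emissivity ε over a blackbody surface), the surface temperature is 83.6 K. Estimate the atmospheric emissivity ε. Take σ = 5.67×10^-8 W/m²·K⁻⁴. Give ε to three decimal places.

First, T_e = [11.80·(1−0.498)/(4σ)]^(1/4) = 71.49 K.
T_s⁴ = T_e⁴·2/(2−ε) → ε = 2 − 2(T_e/T_s)⁴ = 2 − 2·(71.49/83.6)⁴ = 0.9306.

0.931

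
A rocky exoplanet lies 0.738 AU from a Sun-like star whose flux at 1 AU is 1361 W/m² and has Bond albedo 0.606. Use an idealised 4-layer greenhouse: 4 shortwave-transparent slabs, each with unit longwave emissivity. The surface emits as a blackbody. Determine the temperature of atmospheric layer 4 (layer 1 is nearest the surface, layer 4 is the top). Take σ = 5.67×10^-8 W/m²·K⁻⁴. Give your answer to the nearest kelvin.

Flux at the orbit: S = 1361/(0.738)² = 2499 W/m².
The effective emission temperature is T_e = [S(1−α)/(4σ)]^¼ = 256.7 K.
Each opaque layer satisfies 2T_j⁴ = T_{j−1}⁴ + T_{j+1}⁴, giving T_k⁴ = (N+1−k)T_e⁴.
With k = 4: T_4 = (4+1−4)^¼·256.7 K = 256.7 K.

257 kelvin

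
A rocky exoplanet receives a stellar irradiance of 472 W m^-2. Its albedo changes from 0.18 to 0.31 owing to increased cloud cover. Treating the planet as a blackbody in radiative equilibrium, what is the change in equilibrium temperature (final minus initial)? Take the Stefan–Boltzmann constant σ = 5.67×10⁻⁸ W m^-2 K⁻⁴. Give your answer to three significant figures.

With α = 0.18, T₁ = 203.2 K.
Final:   T₂ = [S(1−0.31)/(4σ)]^(1/4) = 194.7 K.
ΔT = T₂ − T₁ = -8.584 K.

-8.58 K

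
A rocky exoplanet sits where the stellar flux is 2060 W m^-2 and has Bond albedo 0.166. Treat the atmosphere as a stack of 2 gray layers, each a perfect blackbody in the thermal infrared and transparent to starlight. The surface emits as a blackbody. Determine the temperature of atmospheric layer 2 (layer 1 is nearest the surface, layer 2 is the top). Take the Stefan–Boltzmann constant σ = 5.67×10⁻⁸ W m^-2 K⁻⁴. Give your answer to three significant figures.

OLR = S(1−α)/4 = 429.5 W m^-2; the top layer radiates at T_e = 295.0 K.
Each opaque layer satisfies 2T_j⁴ = T_{j−1}⁴ + T_{j+1}⁴, giving T_k⁴ = (N+1−k)T_e⁴.
With k = 2: T_2 = (2+1−2)^¼·295.0 K = 295.0 K.

295 K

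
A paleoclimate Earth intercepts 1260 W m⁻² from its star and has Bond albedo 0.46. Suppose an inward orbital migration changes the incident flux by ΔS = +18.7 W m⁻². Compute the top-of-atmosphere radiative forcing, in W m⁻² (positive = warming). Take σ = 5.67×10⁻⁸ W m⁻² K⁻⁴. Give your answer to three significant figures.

2.52 W m⁻²

Only a fraction (1−α) is absorbed and it's spread over 4πR², so ΔF = (1−α)ΔS/4 = 2.525 W m⁻².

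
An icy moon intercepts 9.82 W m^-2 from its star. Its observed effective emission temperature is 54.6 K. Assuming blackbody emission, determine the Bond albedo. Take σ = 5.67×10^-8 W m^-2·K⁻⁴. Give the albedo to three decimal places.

0.795

Rearranging the radiative balance, α = 1 − 4σT⁴/S.
4σT⁴ = 4·5.67×10⁻⁸·(54.6)⁴ = 2.016 W m^-2.
1−α = 2.016/9.820 = 0.2053, so α = 0.7947.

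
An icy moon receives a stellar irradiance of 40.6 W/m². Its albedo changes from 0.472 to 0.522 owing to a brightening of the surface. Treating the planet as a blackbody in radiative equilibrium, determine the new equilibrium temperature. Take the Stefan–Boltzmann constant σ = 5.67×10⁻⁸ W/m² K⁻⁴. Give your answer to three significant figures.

New equilibrium: T₂ = [(1−0.522)·40.60/(4σ)]^(1/4) = 96.18 K.

96.2 K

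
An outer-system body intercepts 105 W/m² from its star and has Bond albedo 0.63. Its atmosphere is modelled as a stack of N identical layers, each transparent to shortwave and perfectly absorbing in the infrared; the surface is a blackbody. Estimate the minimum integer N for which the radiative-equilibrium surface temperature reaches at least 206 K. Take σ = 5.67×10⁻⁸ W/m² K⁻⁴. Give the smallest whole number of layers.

The effective emission temperature is T_e = [S(1−α)/(4σ)]^¼ = 114.4 K.
Need (N+1)T_e⁴ ≥ T_s⁴, i.e. N+1 ≥ (206/114.4)⁴ = 10.513.
The minimum whole number is N = 10.

10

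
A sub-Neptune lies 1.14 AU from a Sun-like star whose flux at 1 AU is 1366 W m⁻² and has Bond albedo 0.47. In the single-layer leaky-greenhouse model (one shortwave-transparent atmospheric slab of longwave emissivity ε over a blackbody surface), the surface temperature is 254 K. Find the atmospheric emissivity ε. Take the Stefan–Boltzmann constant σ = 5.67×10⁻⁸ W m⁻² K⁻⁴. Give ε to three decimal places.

0.820

Flux at the orbit: S = 1366/(1.14)² = 1051 W m⁻².
First, T_e = [1051·(1−0.47)/(4σ)]^(1/4) = 222.6 K.
Since (2−ε)/2 = (T_e/T_s)⁴ = 0.5901, ε = 0.8198.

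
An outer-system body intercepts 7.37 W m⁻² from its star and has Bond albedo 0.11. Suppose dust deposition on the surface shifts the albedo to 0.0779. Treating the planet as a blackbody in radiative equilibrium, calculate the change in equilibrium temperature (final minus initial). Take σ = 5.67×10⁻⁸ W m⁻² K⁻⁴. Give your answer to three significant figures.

Before: T₁ = [7.370·0.89/(4σ)]^(1/4) = 73.33 K.
With α = 0.0779, T₂ = 73.99 K.
ΔT = T₂ − T₁ = 0.6525 K.

0.652 kelvin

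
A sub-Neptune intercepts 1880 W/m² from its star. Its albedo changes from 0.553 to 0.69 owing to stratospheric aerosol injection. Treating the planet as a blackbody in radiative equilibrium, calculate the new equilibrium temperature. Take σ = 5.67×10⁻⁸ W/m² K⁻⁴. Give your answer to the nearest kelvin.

225 K

New equilibrium: T₂ = [(1−0.69)·1880/(4σ)]^(1/4) = 225.1 K.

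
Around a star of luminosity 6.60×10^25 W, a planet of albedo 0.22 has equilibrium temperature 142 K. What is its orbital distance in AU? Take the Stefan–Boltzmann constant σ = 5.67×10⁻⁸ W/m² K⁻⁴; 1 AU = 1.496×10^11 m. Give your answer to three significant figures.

Required flux: S = 4σT⁴/(1−α) = 118.2 W/m².
Then d = [L/(4πS)]^(1/2) = 2.108×10^11 m, i.e. 1.409 AU.

1.41 AU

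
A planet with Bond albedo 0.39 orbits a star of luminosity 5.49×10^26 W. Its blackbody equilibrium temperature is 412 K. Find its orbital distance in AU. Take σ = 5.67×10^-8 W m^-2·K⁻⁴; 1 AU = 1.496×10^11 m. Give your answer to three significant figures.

0.427 AU

Required flux: S = 4σT⁴/(1−α) = 10710 W m^-2.
S = L/(4πd²) → d = √(L/4πS) = √(5.49×10^26/(4π·10710)) = 6.386×10^10 m = 0.4269 AU.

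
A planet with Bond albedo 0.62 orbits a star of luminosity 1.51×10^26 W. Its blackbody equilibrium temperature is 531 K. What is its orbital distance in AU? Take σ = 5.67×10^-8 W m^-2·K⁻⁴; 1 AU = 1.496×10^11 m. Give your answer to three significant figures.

Energy balance gives S = 4σT⁴/(1−α) = 47450 W m^-2.
Then d = [L/(4πS)]^(1/2) = 1.591×10^10 m, i.e. 0.1064 AU.

0.106 AU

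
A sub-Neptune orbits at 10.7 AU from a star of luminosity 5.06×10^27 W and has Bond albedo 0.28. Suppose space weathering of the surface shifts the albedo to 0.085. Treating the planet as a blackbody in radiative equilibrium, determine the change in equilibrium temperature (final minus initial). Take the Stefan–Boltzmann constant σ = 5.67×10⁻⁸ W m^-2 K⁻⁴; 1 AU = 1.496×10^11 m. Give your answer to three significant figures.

9.23 K

d = 10.7 × 1.496×10^11 m = 1.601×10^12 m.
Spreading L over a sphere of radius d: S = 5.06×10^27/(4π·1.60×10^12²) = 157.1 W m^-2.
Initial: T₁ = [S(1−0.28)/(4σ)]^(1/4) = 149.5 K.
Final:   T₂ = [S(1−0.085)/(4σ)]^(1/4) = 158.7 K.
ΔT = T₂ − T₁ = 9.229 K.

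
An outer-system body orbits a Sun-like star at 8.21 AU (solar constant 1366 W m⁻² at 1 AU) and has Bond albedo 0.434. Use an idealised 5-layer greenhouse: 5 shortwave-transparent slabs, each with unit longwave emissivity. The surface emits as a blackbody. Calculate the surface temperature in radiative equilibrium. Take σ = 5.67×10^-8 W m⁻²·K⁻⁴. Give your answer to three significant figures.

Flux at the orbit: S = 1366/(8.21)² = 20.27 W m⁻².
The effective emission temperature is T_e = [S(1−α)/(4σ)]^¼ = 84.33 K.
Layer-by-layer balance gives σT_s⁴ = (N+1)σT_e⁴, so T_s = 6^¼·84.33 = 132.0 K.

132 kelvin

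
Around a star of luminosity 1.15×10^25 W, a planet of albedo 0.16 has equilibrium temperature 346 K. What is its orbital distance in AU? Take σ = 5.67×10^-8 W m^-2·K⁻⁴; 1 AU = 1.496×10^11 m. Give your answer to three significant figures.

The flux needed for this T is 4σT⁴/(1−0.16) = 3870 W m^-2.
S = L/(4πd²) → d = √(L/4πS) = √(1.15×10^25/(4π·3870)) = 1.538×10^10 m = 0.1028 AU.

0.103 AU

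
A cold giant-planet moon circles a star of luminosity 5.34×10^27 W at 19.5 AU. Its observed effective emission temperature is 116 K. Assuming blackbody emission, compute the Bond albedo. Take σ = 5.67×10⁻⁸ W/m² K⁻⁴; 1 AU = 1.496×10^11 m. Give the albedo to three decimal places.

d = 19.5 × 1.496×10^11 m = 2.917×10^12 m.
Flux at the orbit: S = L/(4πd²) = 5.34×10^27/(4π·(2.92×10^12)²) = 49.93 W/m².
Rearranging the radiative balance, α = 1 − 4σT⁴/S.
σT⁴ = 10.27 W/m², so 4σT⁴ = 41.07 W/m².
1−α = 41.07/49.93 = 0.8224, so α = 0.1776.

0.178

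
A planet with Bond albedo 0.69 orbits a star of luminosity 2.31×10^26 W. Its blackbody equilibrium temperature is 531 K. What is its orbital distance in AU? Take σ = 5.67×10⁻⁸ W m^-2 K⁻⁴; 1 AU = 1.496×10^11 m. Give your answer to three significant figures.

0.119 AU

Energy balance gives S = 4σT⁴/(1−α) = 58160 W m^-2.
Then d = [L/(4πS)]^(1/2) = 1.778×10^10 m, i.e. 0.1188 AU.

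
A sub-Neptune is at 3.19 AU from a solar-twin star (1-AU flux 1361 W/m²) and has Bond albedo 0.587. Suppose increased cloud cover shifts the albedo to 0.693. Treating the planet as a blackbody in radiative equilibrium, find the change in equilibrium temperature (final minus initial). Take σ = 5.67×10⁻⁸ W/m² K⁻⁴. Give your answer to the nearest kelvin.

By the inverse-square law, S = 1361/3.19² = 133.7 W/m².
With α = 0.587, T₁ = 124.9 K.
Final:   T₂ = [S(1−0.693)/(4σ)]^(1/4) = 116.0 K.
ΔT = T₂ − T₁ = -8.928 K.

-9 K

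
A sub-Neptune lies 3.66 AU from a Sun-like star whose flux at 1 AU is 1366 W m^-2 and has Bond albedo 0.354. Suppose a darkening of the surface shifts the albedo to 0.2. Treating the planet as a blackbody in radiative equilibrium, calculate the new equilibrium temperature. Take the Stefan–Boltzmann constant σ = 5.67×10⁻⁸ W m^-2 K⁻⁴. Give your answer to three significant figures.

138 K

By the inverse-square law, S = 1366/3.66² = 102.0 W m^-2.
T₂ = [S(1−α₂)/(4σ)]^(1/4) = [102.0·0.8/(4σ)]^(1/4) = 137.7 K.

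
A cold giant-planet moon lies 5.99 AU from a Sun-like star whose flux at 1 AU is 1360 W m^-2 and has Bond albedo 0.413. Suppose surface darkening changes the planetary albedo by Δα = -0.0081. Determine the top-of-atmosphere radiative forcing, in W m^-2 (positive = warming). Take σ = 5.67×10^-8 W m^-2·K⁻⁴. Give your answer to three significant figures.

Irradiance scales as 1/d², so S = 1360 W m^-2 × (1/5.99)² = 37.90 W m^-2.
ΔF = −(S/4)Δα = −(37.90/4)×(-0.0081) = 0.07676 W m^-2.

0.0768 W m^-2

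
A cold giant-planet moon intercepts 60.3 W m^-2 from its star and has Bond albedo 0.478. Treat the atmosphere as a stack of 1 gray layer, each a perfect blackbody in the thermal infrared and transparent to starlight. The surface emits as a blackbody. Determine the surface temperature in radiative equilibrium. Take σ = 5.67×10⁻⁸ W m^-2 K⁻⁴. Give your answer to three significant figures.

129 K

The effective emission temperature is T_e = [S(1−α)/(4σ)]^¼ = 108.5 K.
For an N-layer opaque stack, T_s⁴ = (N+1)T_e⁴, hence T_s = (2)^(1/4)×108.5 K = 129.1 K.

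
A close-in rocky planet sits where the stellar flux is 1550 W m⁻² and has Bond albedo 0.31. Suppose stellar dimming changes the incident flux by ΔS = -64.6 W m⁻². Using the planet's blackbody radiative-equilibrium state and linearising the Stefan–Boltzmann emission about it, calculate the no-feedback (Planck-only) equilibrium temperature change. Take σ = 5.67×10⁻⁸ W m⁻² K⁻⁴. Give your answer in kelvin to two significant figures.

Unperturbed T_e = [1550·(1−0.31)/(4σ)]^¼ = 262.1 K.
TOA radiative forcing: ΔF = (1−α)ΔS/4 = 0.69·(-64.6)/4 = -11.14 W m⁻².
Planck response: λ_P = 4σT_e³ = 4·5.67×10⁻⁸·(262.1)³ = 4.081 W m⁻²/K.
ΔT₀ = ΔF/λ_P = -11.14/4.081 = -2.73 K.

-2.7 kelvin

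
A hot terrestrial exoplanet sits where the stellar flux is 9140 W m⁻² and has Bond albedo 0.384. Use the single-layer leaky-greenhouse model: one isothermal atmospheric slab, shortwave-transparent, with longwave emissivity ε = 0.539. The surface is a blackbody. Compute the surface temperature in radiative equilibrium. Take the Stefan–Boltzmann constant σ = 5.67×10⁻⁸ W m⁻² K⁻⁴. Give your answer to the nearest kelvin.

429 K

At the top of the atmosphere, σT_e⁴ = S(1−α)/4 = 1408 W m⁻², giving T_e = 396.9 K.
For a single slab of emissivity ε, T_s⁴ = 2T_e⁴/(2−ε); thus T_s = 396.9·(1.369)^(1/4) = 429.4 K.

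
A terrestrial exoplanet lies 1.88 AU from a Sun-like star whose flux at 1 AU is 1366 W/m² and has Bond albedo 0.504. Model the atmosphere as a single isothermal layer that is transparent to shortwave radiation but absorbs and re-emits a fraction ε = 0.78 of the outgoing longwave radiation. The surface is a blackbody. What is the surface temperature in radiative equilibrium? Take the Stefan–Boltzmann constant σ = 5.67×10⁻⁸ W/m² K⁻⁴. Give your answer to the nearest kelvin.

193 kelvin

Flux at the orbit: S = 1366/(1.88)² = 386.5 W/m².
Effective emission temperature (TOA balance): σT_e⁴ = S(1−α)/4 = 47.92 W/m² → T_e = 170.5 K.
The surface balance (absorbed SW + ε·downward IR = σT_s⁴) with T_a⁴ = T_s⁴/2 reduces to T_s = T_e·[2/(2−ε)]^¼ = 192.9 K.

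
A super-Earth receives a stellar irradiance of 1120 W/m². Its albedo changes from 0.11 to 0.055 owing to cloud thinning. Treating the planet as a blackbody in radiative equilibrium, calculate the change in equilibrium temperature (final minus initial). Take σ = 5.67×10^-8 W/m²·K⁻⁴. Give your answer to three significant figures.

Initial: T₁ = [S(1−0.11)/(4σ)]^(1/4) = 257.5 K.
After:  T₂ = [1120·0.945/(4σ)]^(1/4) = 261.4 K.
Change: 261.4 − 257.5 = 3.889 K.

3.89 kelvin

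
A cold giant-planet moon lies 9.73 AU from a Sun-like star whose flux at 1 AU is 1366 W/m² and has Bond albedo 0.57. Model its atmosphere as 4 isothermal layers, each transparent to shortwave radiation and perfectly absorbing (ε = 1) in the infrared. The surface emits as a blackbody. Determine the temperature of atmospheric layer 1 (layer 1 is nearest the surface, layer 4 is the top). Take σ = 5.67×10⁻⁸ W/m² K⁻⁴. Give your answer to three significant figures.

102 kelvin

Irradiance scales as 1/d², so S = 1366 W/m² × (1/9.73)² = 14.43 W/m².
OLR = S(1−α)/4 = 1.551 W/m²; the top layer radiates at T_e = 72.32 K.
Each opaque layer satisfies 2T_j⁴ = T_{j−1}⁴ + T_{j+1}⁴, giving T_k⁴ = (N+1−k)T_e⁴.
With k = 1: T_1 = (4+1−1)^¼·72.32 K = 102.3 K.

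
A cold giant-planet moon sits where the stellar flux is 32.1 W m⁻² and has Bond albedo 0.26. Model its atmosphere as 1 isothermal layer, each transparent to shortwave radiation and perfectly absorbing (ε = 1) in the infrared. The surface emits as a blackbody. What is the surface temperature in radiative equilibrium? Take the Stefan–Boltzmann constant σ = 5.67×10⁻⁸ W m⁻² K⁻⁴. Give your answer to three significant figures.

120 K

Top-of-atmosphere balance: σT_e⁴ = S(1−α)/4 = 5.939 W m⁻² → T_e = 101.2 K.
For an N-layer opaque stack, T_s⁴ = (N+1)T_e⁴, hence T_s = (2)^(1/4)×101.2 K = 120.3 K.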